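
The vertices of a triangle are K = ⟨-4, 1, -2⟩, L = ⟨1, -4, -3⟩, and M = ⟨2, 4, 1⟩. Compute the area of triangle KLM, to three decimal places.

25.544

KL = (5, -5, -1),  KM = (6, 3, 3)
i: (-5)·3 - (-1)·3 = -15 - (-3) = -12
j: (-1)·6 - 5·3 = -6 - 15 = -21
k: 5·3 - (-5)·6 = 15 - (-30) = 45
KL × KM = (-12, -21, 45)
|KL × KM| = √2610 ≈ 51.0882
area = ½ · 51.0882 ≈ 25.544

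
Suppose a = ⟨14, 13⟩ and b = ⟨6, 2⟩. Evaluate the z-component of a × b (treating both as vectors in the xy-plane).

14·2 - 13·6 = 28 - 78 = -50

-50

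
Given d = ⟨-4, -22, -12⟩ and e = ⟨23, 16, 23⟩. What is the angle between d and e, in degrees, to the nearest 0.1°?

d · e = (-4)·23 + (-22)·16 + (-12)·23 = -92 - 352 - 276 = -720
|d|² = 16 + 484 + 144 = 644,  |d| = √644 ≈ 25.377155
|e|² = 529 + 256 + 529 = 1314,  |e| = √1314 ≈ 36.249138
cos θ = -720 / (25.377155 · 36.249138) ≈ -0.78269
θ = arccos(-0.78269) ≈ 141.5°

141.5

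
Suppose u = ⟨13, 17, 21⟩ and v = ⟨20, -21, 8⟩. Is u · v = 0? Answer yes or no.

no

u · v = 13·20 + 17·(-21) + 21·8 = 260 - 357 + 168 = 71
Nonzero, so the vectors are not orthogonal.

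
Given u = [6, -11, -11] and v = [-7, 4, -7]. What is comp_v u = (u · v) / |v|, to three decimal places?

u · v = 6·(-7) + (-11)·4 + (-11)·(-7) = -42 - 44 + 77 = -9
|v| = √(49 + 16 + 49) = √114 ≈ 10.6771
comp_v u = -9 / √114 ≈ -0.843

-0.843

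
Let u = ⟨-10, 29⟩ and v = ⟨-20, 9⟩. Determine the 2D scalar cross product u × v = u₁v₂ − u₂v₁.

490

(-10)·9 - 29·(-20) = -90 - (-580) = 490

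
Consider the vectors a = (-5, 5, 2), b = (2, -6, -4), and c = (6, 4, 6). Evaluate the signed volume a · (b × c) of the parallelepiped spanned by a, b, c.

8

b × c:
i: (-6)·6 - (-4)·4 = -36 - (-16) = -20
j: (-4)·6 - 2·6 = -24 - 12 = -36
k: 2·4 - (-6)·6 = 8 - (-36) = 44
b × c = (-20, -36, 44)
a · (b × c) = (-5)·(-20) + 5·(-36) + 2·44 = 100 - 180 + 88 = 8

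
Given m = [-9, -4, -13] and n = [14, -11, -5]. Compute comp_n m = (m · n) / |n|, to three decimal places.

m · n = (-9)·14 + (-4)·(-11) + (-13)·(-5) = -126 + 44 + 65 = -17
|n| = √(196 + 121 + 25) = √342 ≈ 18.4932
comp_n m = -17 / √342 ≈ -0.919

-0.919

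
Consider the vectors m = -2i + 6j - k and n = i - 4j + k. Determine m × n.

(2, 1, 2)

i: 6·1 - (-1)·(-4) = 6 - 4 = 2
j: (-1)·1 - (-2)·1 = -1 - (-2) = 1
k: (-2)·(-4) - 6·1 = 8 - 6 = 2
m × n = (2, 1, 2)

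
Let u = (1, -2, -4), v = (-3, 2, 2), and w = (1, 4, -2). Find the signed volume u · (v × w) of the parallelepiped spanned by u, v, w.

52

v × w:
i: 2·(-2) - 2·4 = -4 - 8 = -12
j: 2·1 - (-3)·(-2) = 2 - 6 = -4
k: (-3)·4 - 2·1 = -12 - 2 = -14
v × w = (-12, -4, -14)
u · (v × w) = 1·(-12) + (-2)·(-4) + (-4)·(-14) = -12 + 8 + 56 = 52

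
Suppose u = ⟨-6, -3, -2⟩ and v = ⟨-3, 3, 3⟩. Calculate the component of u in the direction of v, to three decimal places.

0.577

u · v = (-6)·(-3) + (-3)·3 + (-2)·3 = 18 - 9 - 6 = 3
|v| = √(9 + 9 + 9) = √27 ≈ 5.1962
comp_v u = 3 / √27 ≈ 0.577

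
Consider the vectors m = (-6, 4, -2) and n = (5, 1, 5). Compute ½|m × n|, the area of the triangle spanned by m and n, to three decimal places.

19.748

i: 4·5 - (-2)·1 = 20 - (-2) = 22
j: (-2)·5 - (-6)·5 = -10 - (-30) = 20
k: (-6)·1 - 4·5 = -6 - 20 = -26
m × n = (22, 20, -26)
|m × n| = √(22² + 20² + (-26)²) = √1560 ≈ 39.4968
area = ½ · 39.4968 ≈ 19.748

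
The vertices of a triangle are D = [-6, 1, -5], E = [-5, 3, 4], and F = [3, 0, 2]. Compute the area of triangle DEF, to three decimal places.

39.894

DE = (1, 2, 9),  DF = (9, -1, 7)
i: 2·7 - 9·(-1) = 14 - (-9) = 23
j: 9·9 - 1·7 = 81 - 7 = 74
k: 1·(-1) - 2·9 = -1 - 18 = -19
DE × DF = (23, 74, -19)
|DE × DF| = √6366 ≈ 79.7872
area = ½ · 79.7872 ≈ 39.894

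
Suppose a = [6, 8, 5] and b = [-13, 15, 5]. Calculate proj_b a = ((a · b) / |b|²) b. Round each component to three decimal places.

a · b = 6·(-13) + 8·15 + 5·5 = -78 + 120 + 25 = 67
|b|² = 169 + 225 + 25 = 419
proj_b a = (67/419) · (-13, 15, 5) ≈ (-2.079, 2.399, 0.800)

(-2.079, 2.399, 0.800)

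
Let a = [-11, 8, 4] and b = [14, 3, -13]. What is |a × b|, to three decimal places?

205.061

i: 8·(-13) - 4·3 = -104 - 12 = -116
j: 4·14 - (-11)·(-13) = 56 - 143 = -87
k: (-11)·3 - 8·14 = -33 - 112 = -145
a × b = (-116, -87, -145)
|a × b| = √((-116)² + (-87)² + (-145)²) = √42050 ≈ 205.0610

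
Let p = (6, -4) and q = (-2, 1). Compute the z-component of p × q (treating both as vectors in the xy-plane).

-2

6·1 - (-4)·(-2) = 6 - 8 = -2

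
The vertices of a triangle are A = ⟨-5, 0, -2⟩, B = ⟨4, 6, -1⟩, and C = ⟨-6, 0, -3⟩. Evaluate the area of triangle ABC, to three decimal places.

5.831

AB = (9, 6, 1),  AC = (-1, 0, -1)
i: 6·(-1) - 1·0 = -6 - 0 = -6
j: 1·(-1) - 9·(-1) = -1 - (-9) = 8
k: 9·0 - 6·(-1) = 0 - (-6) = 6
AB × AC = (-6, 8, 6)
|AB × AC| = √136 ≈ 11.6619
area = ½ · 11.6619 ≈ 5.831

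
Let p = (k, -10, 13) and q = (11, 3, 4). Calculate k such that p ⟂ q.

-2

p · q = k·11 + (-10)·3 + 13·4 = 22 + 11k
Set equal to 0: 11k = -22, so k = -2.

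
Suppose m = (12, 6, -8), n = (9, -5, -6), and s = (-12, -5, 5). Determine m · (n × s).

n × s:
i: (-5)·5 - (-6)·(-5) = -25 - 30 = -55
j: (-6)·(-12) - 9·5 = 72 - 45 = 27
k: 9·(-5) - (-5)·(-12) = -45 - 60 = -105
n × s = (-55, 27, -105)
m · (n × s) = 12·(-55) + 6·27 + (-8)·(-105) = -660 + 162 + 840 = 342

342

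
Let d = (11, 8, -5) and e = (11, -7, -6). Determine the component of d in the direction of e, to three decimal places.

d · e = 11·11 + 8·(-7) + (-5)·(-6) = 121 - 56 + 30 = 95
|e| = √(121 + 49 + 36) = √206 ≈ 14.3527
comp_e d = 95 / √206 ≈ 6.619

6.619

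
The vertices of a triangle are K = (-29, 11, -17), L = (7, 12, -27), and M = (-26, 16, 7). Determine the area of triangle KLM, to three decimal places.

KL = (36, 1, -10),  KM = (3, 5, 24)
i: 1·24 - (-10)·5 = 24 - (-50) = 74
j: (-10)·3 - 36·24 = -30 - 864 = -894
k: 36·5 - 1·3 = 180 - 3 = 177
KL × KM = (74, -894, 177)
|KL × KM| = √836041 ≈ 914.3528
area = ½ · 914.3528 ≈ 457.176

457.176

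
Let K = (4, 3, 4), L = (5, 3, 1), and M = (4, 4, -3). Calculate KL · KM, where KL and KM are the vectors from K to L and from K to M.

KL = L − K = (1, 0, -3)
KM = M − K = (0, 1, -7)
KL · KM = 1·0 + 0·1 + (-3)·(-7) = 0 + 0 + 21 = 21

21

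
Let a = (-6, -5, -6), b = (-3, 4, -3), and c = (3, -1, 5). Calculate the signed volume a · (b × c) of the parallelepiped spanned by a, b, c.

-78

b × c:
i: 4·5 - (-3)·(-1) = 20 - 3 = 17
j: (-3)·3 - (-3)·5 = -9 - (-15) = 6
k: (-3)·(-1) - 4·3 = 3 - 12 = -9
b × c = (17, 6, -9)
a · (b × c) = (-6)·17 + (-5)·6 + (-6)·(-9) = -102 - 30 + 54 = -78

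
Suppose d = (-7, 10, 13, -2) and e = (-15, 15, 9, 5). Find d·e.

362

d · e = (-7)·(-15) + 10·15 + 13·9 + (-2)·5 = 105 + 150 + 117 - 10 = 362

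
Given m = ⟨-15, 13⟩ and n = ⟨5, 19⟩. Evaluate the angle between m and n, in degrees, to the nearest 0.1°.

63.8

m · n = (-15)·5 + 13·19 = -75 + 247 = 172
|m|² = 225 + 169 = 394,  |m| = √394 ≈ 19.849433
|n|² = 25 + 361 = 386,  |n| = √386 ≈ 19.646883
cos θ = 172 / (19.849433 · 19.646883) ≈ 0.44105
θ = arccos(0.44105) ≈ 63.8°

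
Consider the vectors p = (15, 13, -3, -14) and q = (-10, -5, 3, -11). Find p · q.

-70

p · q = 15·(-10) + 13·(-5) + (-3)·3 + (-14)·(-11) = -150 - 65 - 9 + 154 = -70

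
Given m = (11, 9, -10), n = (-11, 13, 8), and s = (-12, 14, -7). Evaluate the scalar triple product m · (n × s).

-3810

n × s:
i: 13·(-7) - 8·14 = -91 - 112 = -203
j: 8·(-12) - (-11)·(-7) = -96 - 77 = -173
k: (-11)·14 - 13·(-12) = -154 - (-156) = 2
n × s = (-203, -173, 2)
m · (n × s) = 11·(-203) + 9·(-173) + (-10)·2 = -2233 - 1557 - 20 = -3810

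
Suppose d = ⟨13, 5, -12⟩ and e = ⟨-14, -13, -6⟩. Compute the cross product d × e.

(-186, 246, -99)

i: 5·(-6) - (-12)·(-13) = -30 - 156 = -186
j: (-12)·(-14) - 13·(-6) = 168 - (-78) = 246
k: 13·(-13) - 5·(-14) = -169 - (-70) = -99
d × e = (-186, 246, -99)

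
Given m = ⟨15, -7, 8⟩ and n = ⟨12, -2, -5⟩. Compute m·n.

154

m · n = 15·12 + (-7)·(-2) + 8·(-5) = 180 + 14 - 40 = 154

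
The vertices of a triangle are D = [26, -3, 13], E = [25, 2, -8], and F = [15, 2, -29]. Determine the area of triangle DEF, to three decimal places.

110.957

DE = (-1, 5, -21),  DF = (-11, 5, -42)
i: 5·(-42) - (-21)·5 = -210 - (-105) = -105
j: (-21)·(-11) - (-1)·(-42) = 231 - 42 = 189
k: (-1)·5 - 5·(-11) = -5 - (-55) = 50
DE × DF = (-105, 189, 50)
|DE × DF| = √49246 ≈ 221.9144
area = ½ · 221.9144 ≈ 110.957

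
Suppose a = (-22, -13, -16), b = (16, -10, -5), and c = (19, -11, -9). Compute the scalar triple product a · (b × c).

-1631

b × c:
i: (-10)·(-9) - (-5)·(-11) = 90 - 55 = 35
j: (-5)·19 - 16·(-9) = -95 - (-144) = 49
k: 16·(-11) - (-10)·19 = -176 - (-190) = 14
b × c = (35, 49, 14)
a · (b × c) = (-22)·35 + (-13)·49 + (-16)·14 = -770 - 637 - 224 = -1631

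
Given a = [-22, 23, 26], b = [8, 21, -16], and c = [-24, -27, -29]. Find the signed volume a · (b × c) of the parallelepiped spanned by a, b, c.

b × c:
i: 21·(-29) - (-16)·(-27) = -609 - 432 = -1041
j: (-16)·(-24) - 8·(-29) = 384 - (-232) = 616
k: 8·(-27) - 21·(-24) = -216 - (-504) = 288
b × c = (-1041, 616, 288)
a · (b × c) = (-22)·(-1041) + 23·616 + 26·288 = 22902 + 14168 + 7488 = 44558

44558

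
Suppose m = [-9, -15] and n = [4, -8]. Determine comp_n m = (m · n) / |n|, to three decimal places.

9.391

m · n = (-9)·4 + (-15)·(-8) = -36 + 120 = 84
|n| = √(16 + 64) = √80 ≈ 8.9443
comp_n m = 84 / √80 ≈ 9.391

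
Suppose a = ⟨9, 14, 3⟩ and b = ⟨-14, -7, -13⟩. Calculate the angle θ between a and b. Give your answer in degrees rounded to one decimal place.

139.8

a · b = 9·(-14) + 14·(-7) + 3·(-13) = -126 - 98 - 39 = -263
|a|² = 81 + 196 + 9 = 286,  |a| = √286 ≈ 16.911535
|b|² = 196 + 49 + 169 = 414,  |b| = √414 ≈ 20.346990
cos θ = -263 / (16.911535 · 20.346990) ≈ -0.76432
θ = arccos(-0.76432) ≈ 139.8°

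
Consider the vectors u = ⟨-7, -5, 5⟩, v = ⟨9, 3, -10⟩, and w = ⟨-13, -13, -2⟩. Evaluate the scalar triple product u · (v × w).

v × w:
i: 3·(-2) - (-10)·(-13) = -6 - 130 = -136
j: (-10)·(-13) - 9·(-2) = 130 - (-18) = 148
k: 9·(-13) - 3·(-13) = -117 - (-39) = -78
v × w = (-136, 148, -78)
u · (v × w) = (-7)·(-136) + (-5)·148 + 5·(-78) = 952 - 740 - 390 = -178

-178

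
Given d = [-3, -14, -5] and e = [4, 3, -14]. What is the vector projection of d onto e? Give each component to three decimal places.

(0.290, 0.217, -1.014)

d · e = (-3)·4 + (-14)·3 + (-5)·(-14) = -12 - 42 + 70 = 16
|e|² = 16 + 9 + 196 = 221
proj_e d = (16/221) · (4, 3, -14) ≈ (0.290, 0.217, -1.014)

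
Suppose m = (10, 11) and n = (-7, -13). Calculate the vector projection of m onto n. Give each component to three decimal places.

(6.839, 12.702)

m · n = 10·(-7) + 11·(-13) = -70 - 143 = -213
|n|² = 49 + 169 = 218
proj_n m = (-213/218) · (-7, -13) ≈ (6.839, 12.702)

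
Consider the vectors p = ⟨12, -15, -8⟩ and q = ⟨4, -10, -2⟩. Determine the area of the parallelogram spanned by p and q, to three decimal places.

i: (-15)·(-2) - (-8)·(-10) = 30 - 80 = -50
j: (-8)·4 - 12·(-2) = -32 - (-24) = -8
k: 12·(-10) - (-15)·4 = -120 - (-60) = -60
p × q = (-50, -8, -60)
|p × q| = √((-50)² + (-8)² + (-60)²) = √6164 ≈ 78.5111

78.511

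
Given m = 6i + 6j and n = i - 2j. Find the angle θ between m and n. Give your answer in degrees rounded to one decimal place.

108.4

m · n = 6·1 + 6·(-2) = 6 - 12 = -6
|m|² = 36 + 36 = 72,  |m| = √72 ≈ 8.485281
|n|² = 1 + 4 = 5,  |n| = √5 ≈ 2.236068
cos θ = -6 / (8.485281 · 2.236068) ≈ -0.31623
θ = arccos(-0.31623) ≈ 108.4°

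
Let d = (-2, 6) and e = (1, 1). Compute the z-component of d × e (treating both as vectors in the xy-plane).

(-2)·1 - 6·1 = -2 - 6 = -8

-8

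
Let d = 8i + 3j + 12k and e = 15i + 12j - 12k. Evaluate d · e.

d · e = 8·15 + 3·12 + 12·(-12) = 120 + 36 - 144 = 12

12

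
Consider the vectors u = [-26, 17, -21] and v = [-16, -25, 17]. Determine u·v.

u · v = (-26)·(-16) + 17·(-25) + (-21)·17 = 416 - 425 - 357 = -366

-366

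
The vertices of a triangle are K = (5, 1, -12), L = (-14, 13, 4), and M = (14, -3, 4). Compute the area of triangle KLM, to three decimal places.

KL = (-19, 12, 16),  KM = (9, -4, 16)
i: 12·16 - 16·(-4) = 192 - (-64) = 256
j: 16·9 - (-19)·16 = 144 - (-304) = 448
k: (-19)·(-4) - 12·9 = 76 - 108 = -32
KL × KM = (256, 448, -32)
|KL × KM| = √267264 ≈ 516.9758
area = ½ · 516.9758 ≈ 258.488

258.488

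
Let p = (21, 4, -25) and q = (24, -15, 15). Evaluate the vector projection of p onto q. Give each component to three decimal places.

(1.614, -1.009, 1.009)

p · q = 21·24 + 4·(-15) + (-25)·15 = 504 - 60 - 375 = 69
|q|² = 576 + 225 + 225 = 1026
proj_q p = (69/1026) · (24, -15, 15) ≈ (1.614, -1.009, 1.009)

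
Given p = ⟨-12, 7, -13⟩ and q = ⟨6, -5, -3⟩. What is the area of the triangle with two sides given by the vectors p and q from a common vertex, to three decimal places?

i: 7·(-3) - (-13)·(-5) = -21 - 65 = -86
j: (-13)·6 - (-12)·(-3) = -78 - 36 = -114
k: (-12)·(-5) - 7·6 = 60 - 42 = 18
p × q = (-86, -114, 18)
|p × q| = √((-86)² + (-114)² + 18²) = √20716 ≈ 143.9305
area = ½ · 143.9305 ≈ 71.965

71.965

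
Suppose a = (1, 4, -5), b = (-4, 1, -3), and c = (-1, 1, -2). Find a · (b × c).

b × c:
i: 1·(-2) - (-3)·1 = -2 - (-3) = 1
j: (-3)·(-1) - (-4)·(-2) = 3 - 8 = -5
k: (-4)·1 - 1·(-1) = -4 - (-1) = -3
b × c = (1, -5, -3)
a · (b × c) = 1·1 + 4·(-5) + (-5)·(-3) = 1 - 20 + 15 = -4

-4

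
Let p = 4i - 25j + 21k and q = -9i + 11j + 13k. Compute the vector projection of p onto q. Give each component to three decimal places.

(0.922, -1.127, -1.332)

p · q = 4·(-9) + (-25)·11 + 21·13 = -36 - 275 + 273 = -38
|q|² = 81 + 121 + 169 = 371
proj_q p = (-38/371) · (-9, 11, 13) ≈ (0.922, -1.127, -1.332)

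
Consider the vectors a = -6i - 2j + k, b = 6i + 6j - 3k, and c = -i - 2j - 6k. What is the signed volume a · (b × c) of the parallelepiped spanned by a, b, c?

168

b × c:
i: 6·(-6) - (-3)·(-2) = -36 - 6 = -42
j: (-3)·(-1) - 6·(-6) = 3 - (-36) = 39
k: 6·(-2) - 6·(-1) = -12 - (-6) = -6
b × c = (-42, 39, -6)
a · (b × c) = (-6)·(-42) + (-2)·39 + 1·(-6) = 252 - 78 - 6 = 168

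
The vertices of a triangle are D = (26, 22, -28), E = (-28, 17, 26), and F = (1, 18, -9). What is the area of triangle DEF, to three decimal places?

DE = (-54, -5, 54),  DF = (-25, -4, 19)
i: (-5)·19 - 54·(-4) = -95 - (-216) = 121
j: 54·(-25) - (-54)·19 = -1350 - (-1026) = -324
k: (-54)·(-4) - (-5)·(-25) = 216 - 125 = 91
DE × DF = (121, -324, 91)
|DE × DF| = √127898 ≈ 357.6283
area = ½ · 357.6283 ≈ 178.814

178.814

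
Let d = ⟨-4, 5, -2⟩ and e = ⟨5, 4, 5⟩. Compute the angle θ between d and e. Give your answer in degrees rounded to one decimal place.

100.6

d · e = (-4)·5 + 5·4 + (-2)·5 = -20 + 20 - 10 = -10
|d|² = 16 + 25 + 4 = 45,  |d| = √45 ≈ 6.708204
|e|² = 25 + 16 + 25 = 66,  |e| = √66 ≈ 8.124038
cos θ = -10 / (6.708204 · 8.124038) ≈ -0.18349
θ = arccos(-0.18349) ≈ 100.6°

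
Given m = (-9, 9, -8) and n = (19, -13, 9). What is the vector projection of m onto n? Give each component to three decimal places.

m · n = (-9)·19 + 9·(-13) + (-8)·9 = -171 - 117 - 72 = -360
|n|² = 361 + 169 + 81 = 611
proj_n m = (-360/611) · (19, -13, 9) ≈ (-11.195, 7.660, -5.303)

(-11.195, 7.660, -5.303)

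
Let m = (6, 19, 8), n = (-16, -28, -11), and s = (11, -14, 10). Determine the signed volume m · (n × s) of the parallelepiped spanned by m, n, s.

2393

n × s:
i: (-28)·10 - (-11)·(-14) = -280 - 154 = -434
j: (-11)·11 - (-16)·10 = -121 - (-160) = 39
k: (-16)·(-14) - (-28)·11 = 224 - (-308) = 532
n × s = (-434, 39, 532)
m · (n × s) = 6·(-434) + 19·39 + 8·532 = -2604 + 741 + 4256 = 2393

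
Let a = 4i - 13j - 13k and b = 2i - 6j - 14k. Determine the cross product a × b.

(104, 30, 2)

i: (-13)·(-14) - (-13)·(-6) = 182 - 78 = 104
j: (-13)·2 - 4·(-14) = -26 - (-56) = 30
k: 4·(-6) - (-13)·2 = -24 - (-26) = 2
a × b = (104, 30, 2)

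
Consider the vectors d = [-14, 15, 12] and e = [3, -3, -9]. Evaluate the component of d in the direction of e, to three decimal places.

d · e = (-14)·3 + 15·(-3) + 12·(-9) = -42 - 45 - 108 = -195
|e| = √(9 + 9 + 81) = √99 ≈ 9.9499
comp_e d = -195 / √99 ≈ -19.598

-19.598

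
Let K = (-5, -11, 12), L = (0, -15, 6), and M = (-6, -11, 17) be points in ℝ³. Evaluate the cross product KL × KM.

(-20, -19, -4)

KL = (5, -4, -6)
KM = (-1, 0, 5)
i: (-4)·5 - (-6)·0 = -20 - 0 = -20
j: (-6)·(-1) - 5·5 = 6 - 25 = -19
k: 5·0 - (-4)·(-1) = 0 - 4 = -4
KL × KM = (-20, -19, -4)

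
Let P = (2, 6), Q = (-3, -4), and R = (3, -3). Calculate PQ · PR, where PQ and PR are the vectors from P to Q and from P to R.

85

PQ = Q − P = (-5, -10)
PR = R − P = (1, -9)
PQ · PR = (-5)·1 + (-10)·(-9) = -5 + 90 = 85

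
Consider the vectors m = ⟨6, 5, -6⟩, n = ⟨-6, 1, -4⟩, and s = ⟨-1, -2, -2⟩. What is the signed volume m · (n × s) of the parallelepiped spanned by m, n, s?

n × s:
i: 1·(-2) - (-4)·(-2) = -2 - 8 = -10
j: (-4)·(-1) - (-6)·(-2) = 4 - 12 = -8
k: (-6)·(-2) - 1·(-1) = 12 - (-1) = 13
n × s = (-10, -8, 13)
m · (n × s) = 6·(-10) + 5·(-8) + (-6)·13 = -60 - 40 - 78 = -178

-178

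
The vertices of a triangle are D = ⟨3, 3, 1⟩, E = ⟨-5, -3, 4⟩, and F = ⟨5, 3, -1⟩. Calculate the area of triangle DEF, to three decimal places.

9.849

DE = (-8, -6, 3),  DF = (2, 0, -2)
i: (-6)·(-2) - 3·0 = 12 - 0 = 12
j: 3·2 - (-8)·(-2) = 6 - 16 = -10
k: (-8)·0 - (-6)·2 = 0 - (-12) = 12
DE × DF = (12, -10, 12)
|DE × DF| = √388 ≈ 19.6977
area = ½ · 19.6977 ≈ 9.849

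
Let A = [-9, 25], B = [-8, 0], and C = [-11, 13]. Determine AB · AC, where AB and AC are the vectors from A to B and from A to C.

AB = B − A = (1, -25)
AC = C − A = (-2, -12)
AB · AC = 1·(-2) + (-25)·(-12) = -2 + 300 = 298

298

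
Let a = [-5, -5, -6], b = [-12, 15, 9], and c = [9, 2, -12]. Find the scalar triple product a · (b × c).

b × c:
i: 15·(-12) - 9·2 = -180 - 18 = -198
j: 9·9 - (-12)·(-12) = 81 - 144 = -63
k: (-12)·2 - 15·9 = -24 - 135 = -159
b × c = (-198, -63, -159)
a · (b × c) = (-5)·(-198) + (-5)·(-63) + (-6)·(-159) = 990 + 315 + 954 = 2259

2259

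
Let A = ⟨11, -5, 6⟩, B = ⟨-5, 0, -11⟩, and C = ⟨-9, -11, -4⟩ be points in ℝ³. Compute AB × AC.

AB = (-16, 5, -17)
AC = (-20, -6, -10)
i: 5·(-10) - (-17)·(-6) = -50 - 102 = -152
j: (-17)·(-20) - (-16)·(-10) = 340 - 160 = 180
k: (-16)·(-6) - 5·(-20) = 96 - (-100) = 196
AB × AC = (-152, 180, 196)

(-152, 180, 196)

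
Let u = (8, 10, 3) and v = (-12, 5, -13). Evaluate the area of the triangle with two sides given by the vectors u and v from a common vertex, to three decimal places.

i: 10·(-13) - 3·5 = -130 - 15 = -145
j: 3·(-12) - 8·(-13) = -36 - (-104) = 68
k: 8·5 - 10·(-12) = 40 - (-120) = 160
u × v = (-145, 68, 160)
|u × v| = √((-145)² + 68² + 160²) = √51249 ≈ 226.3824
area = ½ · 226.3824 ≈ 113.191

113.191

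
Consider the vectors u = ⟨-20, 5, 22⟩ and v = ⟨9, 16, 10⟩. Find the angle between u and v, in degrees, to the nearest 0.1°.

u · v = (-20)·9 + 5·16 + 22·10 = -180 + 80 + 220 = 120
|u|² = 400 + 25 + 484 = 909,  |u| = √909 ≈ 30.149627
|v|² = 81 + 256 + 100 = 437,  |v| = √437 ≈ 20.904545
cos θ = 120 / (30.149627 · 20.904545) ≈ 0.19040
θ = arccos(0.19040) ≈ 79.0°

79.0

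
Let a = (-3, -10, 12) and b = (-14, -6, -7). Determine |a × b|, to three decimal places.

266.024

i: (-10)·(-7) - 12·(-6) = 70 - (-72) = 142
j: 12·(-14) - (-3)·(-7) = -168 - 21 = -189
k: (-3)·(-6) - (-10)·(-14) = 18 - 140 = -122
a × b = (142, -189, -122)
|a × b| = √(142² + (-189)² + (-122)²) = √70769 ≈ 266.0244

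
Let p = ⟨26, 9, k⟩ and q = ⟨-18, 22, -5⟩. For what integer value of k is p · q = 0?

p · q = 26·(-18) + 9·22 + k·(-5) = -270 - 5k
Set equal to 0: -5k = 270, so k = -54.

-54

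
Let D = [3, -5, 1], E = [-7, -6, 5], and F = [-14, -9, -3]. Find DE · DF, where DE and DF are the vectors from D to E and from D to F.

158

DE = E − D = (-10, -1, 4)
DF = F − D = (-17, -4, -4)
DE · DF = (-10)·(-17) + (-1)·(-4) + 4·(-4) = 170 + 4 - 16 = 158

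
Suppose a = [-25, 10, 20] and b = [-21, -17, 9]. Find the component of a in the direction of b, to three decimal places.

a · b = (-25)·(-21) + 10·(-17) + 20·9 = 525 - 170 + 180 = 535
|b| = √(441 + 289 + 81) = √811 ≈ 28.4781
comp_b a = 535 / √811 ≈ 18.786

18.786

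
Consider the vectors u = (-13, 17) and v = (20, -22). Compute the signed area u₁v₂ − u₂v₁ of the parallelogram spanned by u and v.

-54

(-13)·(-22) - 17·20 = 286 - 340 = -54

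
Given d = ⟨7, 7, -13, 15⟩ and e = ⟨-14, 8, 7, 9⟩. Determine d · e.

d · e = 7·(-14) + 7·8 + (-13)·7 + 15·9 = -98 + 56 - 91 + 135 = 2

2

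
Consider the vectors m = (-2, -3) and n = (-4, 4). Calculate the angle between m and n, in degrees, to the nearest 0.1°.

101.3

m · n = (-2)·(-4) + (-3)·4 = 8 - 12 = -4
|m|² = 4 + 9 = 13,  |m| = √13 ≈ 3.605551
|n|² = 16 + 16 = 32,  |n| = √32 ≈ 5.656854
cos θ = -4 / (3.605551 · 5.656854) ≈ -0.19612
θ = arccos(-0.19612) ≈ 101.3°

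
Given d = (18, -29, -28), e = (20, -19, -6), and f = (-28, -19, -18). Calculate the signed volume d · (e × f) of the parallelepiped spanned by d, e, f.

e × f:
i: (-19)·(-18) - (-6)·(-19) = 342 - 114 = 228
j: (-6)·(-28) - 20·(-18) = 168 - (-360) = 528
k: 20·(-19) - (-19)·(-28) = -380 - 532 = -912
e × f = (228, 528, -912)
d · (e × f) = 18·228 + (-29)·528 + (-28)·(-912) = 4104 - 15312 + 25536 = 14328

14328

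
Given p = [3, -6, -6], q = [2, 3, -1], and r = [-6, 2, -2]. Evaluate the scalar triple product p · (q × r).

-204

q × r:
i: 3·(-2) - (-1)·2 = -6 - (-2) = -4
j: (-1)·(-6) - 2·(-2) = 6 - (-4) = 10
k: 2·2 - 3·(-6) = 4 - (-18) = 22
q × r = (-4, 10, 22)
p · (q × r) = 3·(-4) + (-6)·10 + (-6)·22 = -12 - 60 - 132 = -204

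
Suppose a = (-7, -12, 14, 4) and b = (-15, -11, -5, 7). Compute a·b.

195

a · b = (-7)·(-15) + (-12)·(-11) + 14·(-5) + 4·7 = 105 + 132 - 70 + 28 = 195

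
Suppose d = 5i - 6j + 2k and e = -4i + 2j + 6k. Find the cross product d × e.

i: (-6)·6 - 2·2 = -36 - 4 = -40
j: 2·(-4) - 5·6 = -8 - 30 = -38
k: 5·2 - (-6)·(-4) = 10 - 24 = -14
d × e = (-40, -38, -14)

(-40, -38, -14)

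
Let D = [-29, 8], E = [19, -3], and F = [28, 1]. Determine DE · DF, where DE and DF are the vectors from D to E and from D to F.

2813

DE = E − D = (48, -11)
DF = F − D = (57, -7)
DE · DF = 48·57 + (-11)·(-7) = 2736 + 77 = 2813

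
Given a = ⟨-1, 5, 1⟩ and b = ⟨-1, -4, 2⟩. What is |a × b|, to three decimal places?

i: 5·2 - 1·(-4) = 10 - (-4) = 14
j: 1·(-1) - (-1)·2 = -1 - (-2) = 1
k: (-1)·(-4) - 5·(-1) = 4 - (-5) = 9
a × b = (14, 1, 9)
|a × b| = √(14² + 1² + 9²) = √278 ≈ 16.6733

16.673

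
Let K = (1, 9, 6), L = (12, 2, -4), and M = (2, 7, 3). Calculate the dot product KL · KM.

55

KL = L − K = (11, -7, -10)
KM = M − K = (1, -2, -3)
KL · KM = 11·1 + (-7)·(-2) + (-10)·(-3) = 11 + 14 + 30 = 55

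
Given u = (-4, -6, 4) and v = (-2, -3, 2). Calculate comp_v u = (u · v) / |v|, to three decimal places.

8.246

u · v = (-4)·(-2) + (-6)·(-3) + 4·2 = 8 + 18 + 8 = 34
|v| = √(4 + 9 + 4) = √17 ≈ 4.1231
comp_v u = 34 / √17 ≈ 8.246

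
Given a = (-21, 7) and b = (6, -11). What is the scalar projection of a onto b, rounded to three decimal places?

a · b = (-21)·6 + 7·(-11) = -126 - 77 = -203
|b| = √(36 + 121) = √157 ≈ 12.5300
comp_b a = -203 / √157 ≈ -16.201

-16.201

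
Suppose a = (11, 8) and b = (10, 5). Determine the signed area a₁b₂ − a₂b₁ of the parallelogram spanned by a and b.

-25

11·5 - 8·10 = 55 - 80 = -25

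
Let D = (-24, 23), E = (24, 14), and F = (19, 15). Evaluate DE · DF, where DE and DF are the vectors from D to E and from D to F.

2136

DE = E − D = (48, -9)
DF = F − D = (43, -8)
DE · DF = 48·43 + (-9)·(-8) = 2064 + 72 = 2136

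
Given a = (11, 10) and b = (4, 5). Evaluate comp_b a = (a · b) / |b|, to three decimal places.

a · b = 11·4 + 10·5 = 44 + 50 = 94
|b| = √(16 + 25) = √41 ≈ 6.4031
comp_b a = 94 / √41 ≈ 14.680

14.680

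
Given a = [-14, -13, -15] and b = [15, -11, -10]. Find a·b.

83

a · b = (-14)·15 + (-13)·(-11) + (-15)·(-10) = -210 + 143 + 150 = 83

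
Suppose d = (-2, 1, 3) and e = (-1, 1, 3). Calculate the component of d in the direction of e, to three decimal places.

3.618

d · e = (-2)·(-1) + 1·1 + 3·3 = 2 + 1 + 9 = 12
|e| = √(1 + 1 + 9) = √11 ≈ 3.3166
comp_e d = 12 / √11 ≈ 3.618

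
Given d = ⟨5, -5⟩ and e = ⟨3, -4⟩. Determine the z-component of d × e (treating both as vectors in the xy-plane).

5·(-4) - (-5)·3 = -20 - (-15) = -5

-5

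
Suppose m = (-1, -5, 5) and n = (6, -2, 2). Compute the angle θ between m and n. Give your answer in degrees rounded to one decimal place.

72.8

m · n = (-1)·6 + (-5)·(-2) + 5·2 = -6 + 10 + 10 = 14
|m|² = 1 + 25 + 25 = 51,  |m| = √51 ≈ 7.141428
|n|² = 36 + 4 + 4 = 44,  |n| = √44 ≈ 6.633250
cos θ = 14 / (7.141428 · 6.633250) ≈ 0.29554
θ = arccos(0.29554) ≈ 72.8°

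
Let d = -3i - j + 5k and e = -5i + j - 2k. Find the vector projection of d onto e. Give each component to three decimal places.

d · e = (-3)·(-5) + (-1)·1 + 5·(-2) = 15 - 1 - 10 = 4
|e|² = 25 + 1 + 4 = 30
proj_e d = (4/30) · (-5, 1, -2) ≈ (-0.667, 0.133, -0.267)

(-0.667, 0.133, -0.267)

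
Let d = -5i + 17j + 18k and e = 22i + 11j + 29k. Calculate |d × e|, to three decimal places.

750.831

i: 17·29 - 18·11 = 493 - 198 = 295
j: 18·22 - (-5)·29 = 396 - (-145) = 541
k: (-5)·11 - 17·22 = -55 - 374 = -429
d × e = (295, 541, -429)
|d × e| = √(295² + 541² + (-429)²) = √563747 ≈ 750.8309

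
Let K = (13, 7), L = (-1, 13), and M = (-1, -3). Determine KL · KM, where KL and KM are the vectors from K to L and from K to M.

KL = L − K = (-14, 6)
KM = M − K = (-14, -10)
KL · KM = (-14)·(-14) + 6·(-10) = 196 - 60 = 136

136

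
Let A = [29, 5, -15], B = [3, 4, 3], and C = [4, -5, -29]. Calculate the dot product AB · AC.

408

AB = B − A = (-26, -1, 18)
AC = C − A = (-25, -10, -14)
AB · AC = (-26)·(-25) + (-1)·(-10) + 18·(-14) = 650 + 10 - 252 = 408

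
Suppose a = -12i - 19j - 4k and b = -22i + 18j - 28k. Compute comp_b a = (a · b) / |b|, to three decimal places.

0.852

a · b = (-12)·(-22) + (-19)·18 + (-4)·(-28) = 264 - 342 + 112 = 34
|b| = √(484 + 324 + 784) = √1592 ≈ 39.8999
comp_b a = 34 / √1592 ≈ 0.852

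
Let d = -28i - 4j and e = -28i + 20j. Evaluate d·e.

d · e = (-28)·(-28) + (-4)·20 = 784 - 80 = 704

704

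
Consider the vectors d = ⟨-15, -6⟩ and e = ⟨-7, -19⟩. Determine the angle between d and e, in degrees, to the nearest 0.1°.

d · e = (-15)·(-7) + (-6)·(-19) = 105 + 114 = 219
|d|² = 225 + 36 = 261,  |d| = √261 ≈ 16.155494
|e|² = 49 + 361 = 410,  |e| = √410 ≈ 20.248457
cos θ = 219 / (16.155494 · 20.248457) ≈ 0.66947
θ = arccos(0.66947) ≈ 48.0°

48.0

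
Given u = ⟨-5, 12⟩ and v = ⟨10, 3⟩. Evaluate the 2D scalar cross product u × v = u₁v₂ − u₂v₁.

(-5)·3 - 12·10 = -15 - 120 = -135

-135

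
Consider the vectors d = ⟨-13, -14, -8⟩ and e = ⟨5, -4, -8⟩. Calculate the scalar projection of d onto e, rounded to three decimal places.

5.367

d · e = (-13)·5 + (-14)·(-4) + (-8)·(-8) = -65 + 56 + 64 = 55
|e| = √(25 + 16 + 64) = √105 ≈ 10.2470
comp_e d = 55 / √105 ≈ 5.367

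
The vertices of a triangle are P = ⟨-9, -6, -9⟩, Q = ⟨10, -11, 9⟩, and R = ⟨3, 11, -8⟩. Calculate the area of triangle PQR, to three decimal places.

265.621

PQ = (19, -5, 18),  PR = (12, 17, 1)
i: (-5)·1 - 18·17 = -5 - 306 = -311
j: 18·12 - 19·1 = 216 - 19 = 197
k: 19·17 - (-5)·12 = 323 - (-60) = 383
PQ × PR = (-311, 197, 383)
|PQ × PR| = √282219 ≈ 531.2429
area = ½ · 531.2429 ≈ 265.621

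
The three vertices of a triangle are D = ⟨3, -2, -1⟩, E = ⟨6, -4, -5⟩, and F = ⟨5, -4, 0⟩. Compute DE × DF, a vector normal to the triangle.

(-10, -11, -2)

DE = (3, -2, -4)
DF = (2, -2, 1)
i: (-2)·1 - (-4)·(-2) = -2 - 8 = -10
j: (-4)·2 - 3·1 = -8 - 3 = -11
k: 3·(-2) - (-2)·2 = -6 - (-4) = -2
DE × DF = (-10, -11, -2)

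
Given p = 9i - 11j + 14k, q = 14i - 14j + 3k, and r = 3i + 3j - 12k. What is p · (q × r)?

q × r:
i: (-14)·(-12) - 3·3 = 168 - 9 = 159
j: 3·3 - 14·(-12) = 9 - (-168) = 177
k: 14·3 - (-14)·3 = 42 - (-42) = 84
q × r = (159, 177, 84)
p · (q × r) = 9·159 + (-11)·177 + 14·84 = 1431 - 1947 + 1176 = 660

660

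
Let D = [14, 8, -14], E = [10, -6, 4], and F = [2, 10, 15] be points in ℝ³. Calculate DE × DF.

DE = (-4, -14, 18)
DF = (-12, 2, 29)
i: (-14)·29 - 18·2 = -406 - 36 = -442
j: 18·(-12) - (-4)·29 = -216 - (-116) = -100
k: (-4)·2 - (-14)·(-12) = -8 - 168 = -176
DE × DF = (-442, -100, -176)

(-442, -100, -176)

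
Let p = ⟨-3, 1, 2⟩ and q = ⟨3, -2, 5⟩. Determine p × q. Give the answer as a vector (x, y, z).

i: 1·5 - 2·(-2) = 5 - (-4) = 9
j: 2·3 - (-3)·5 = 6 - (-15) = 21
k: (-3)·(-2) - 1·3 = 6 - 3 = 3
p × q = (9, 21, 3)

(9, 21, 3)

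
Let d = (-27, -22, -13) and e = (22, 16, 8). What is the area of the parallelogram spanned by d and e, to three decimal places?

92.887

i: (-22)·8 - (-13)·16 = -176 - (-208) = 32
j: (-13)·22 - (-27)·8 = -286 - (-216) = -70
k: (-27)·16 - (-22)·22 = -432 - (-484) = 52
d × e = (32, -70, 52)
|d × e| = √(32² + (-70)² + 52²) = √8628 ≈ 92.8870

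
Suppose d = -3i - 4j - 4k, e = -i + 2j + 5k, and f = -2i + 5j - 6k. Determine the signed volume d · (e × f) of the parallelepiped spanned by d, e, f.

179

e × f:
i: 2·(-6) - 5·5 = -12 - 25 = -37
j: 5·(-2) - (-1)·(-6) = -10 - 6 = -16
k: (-1)·5 - 2·(-2) = -5 - (-4) = -1
e × f = (-37, -16, -1)
d · (e × f) = (-3)·(-37) + (-4)·(-16) + (-4)·(-1) = 111 + 64 + 4 = 179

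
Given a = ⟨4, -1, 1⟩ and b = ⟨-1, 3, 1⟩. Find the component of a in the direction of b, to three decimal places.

a · b = 4·(-1) + (-1)·3 + 1·1 = -4 - 3 + 1 = -6
|b| = √(1 + 9 + 1) = √11 ≈ 3.3166
comp_b a = -6 / √11 ≈ -1.809

-1.809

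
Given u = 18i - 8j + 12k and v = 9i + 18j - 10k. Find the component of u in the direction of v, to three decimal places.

-4.539

u · v = 18·9 + (-8)·18 + 12·(-10) = 162 - 144 - 120 = -102
|v| = √(81 + 324 + 100) = √505 ≈ 22.4722
comp_v u = -102 / √505 ≈ -4.539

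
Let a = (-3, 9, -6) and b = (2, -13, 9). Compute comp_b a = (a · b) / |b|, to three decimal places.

a · b = (-3)·2 + 9·(-13) + (-6)·9 = -6 - 117 - 54 = -177
|b| = √(4 + 169 + 81) = √254 ≈ 15.9374
comp_b a = -177 / √254 ≈ -11.106

-11.106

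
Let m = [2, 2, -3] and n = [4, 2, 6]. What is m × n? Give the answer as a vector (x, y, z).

i: 2·6 - (-3)·2 = 12 - (-6) = 18
j: (-3)·4 - 2·6 = -12 - 12 = -24
k: 2·2 - 2·4 = 4 - 8 = -4
m × n = (18, -24, -4)

(18, -24, -4)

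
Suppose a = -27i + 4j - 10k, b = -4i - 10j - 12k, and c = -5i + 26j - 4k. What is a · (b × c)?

b × c:
i: (-10)·(-4) - (-12)·26 = 40 - (-312) = 352
j: (-12)·(-5) - (-4)·(-4) = 60 - 16 = 44
k: (-4)·26 - (-10)·(-5) = -104 - 50 = -154
b × c = (352, 44, -154)
a · (b × c) = (-27)·352 + 4·44 + (-10)·(-154) = -9504 + 176 + 1540 = -7788

-7788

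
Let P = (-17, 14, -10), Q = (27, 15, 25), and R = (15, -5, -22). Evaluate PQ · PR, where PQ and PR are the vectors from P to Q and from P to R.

969

PQ = Q − P = (44, 1, 35)
PR = R − P = (32, -19, -12)
PQ · PR = 44·32 + 1·(-19) + 35·(-12) = 1408 - 19 - 420 = 969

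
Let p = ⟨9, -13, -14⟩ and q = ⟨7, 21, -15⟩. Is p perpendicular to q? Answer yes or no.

yes

p · q = 9·7 + (-13)·21 + (-14)·(-15) = 63 - 273 + 210 = 0
Zero, so the vectors are orthogonal.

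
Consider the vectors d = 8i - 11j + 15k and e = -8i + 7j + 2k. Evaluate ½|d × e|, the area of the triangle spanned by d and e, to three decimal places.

94.405

i: (-11)·2 - 15·7 = -22 - 105 = -127
j: 15·(-8) - 8·2 = -120 - 16 = -136
k: 8·7 - (-11)·(-8) = 56 - 88 = -32
d × e = (-127, -136, -32)
|d × e| = √((-127)² + (-136)² + (-32)²) = √35649 ≈ 188.8094
area = ½ · 188.8094 ≈ 94.405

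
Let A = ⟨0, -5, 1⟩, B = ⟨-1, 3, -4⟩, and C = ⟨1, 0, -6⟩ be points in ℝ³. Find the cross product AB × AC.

AB = (-1, 8, -5)
AC = (1, 5, -7)
i: 8·(-7) - (-5)·5 = -56 - (-25) = -31
j: (-5)·1 - (-1)·(-7) = -5 - 7 = -12
k: (-1)·5 - 8·1 = -5 - 8 = -13
AB × AC = (-31, -12, -13)

(-31, -12, -13)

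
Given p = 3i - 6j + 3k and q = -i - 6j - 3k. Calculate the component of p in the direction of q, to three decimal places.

p · q = 3·(-1) + (-6)·(-6) + 3·(-3) = -3 + 36 - 9 = 24
|q| = √(1 + 36 + 9) = √46 ≈ 6.7823
comp_q p = 24 / √46 ≈ 3.539

3.539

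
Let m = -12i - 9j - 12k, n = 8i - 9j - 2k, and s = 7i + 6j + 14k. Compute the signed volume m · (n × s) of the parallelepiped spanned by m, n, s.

1170

n × s:
i: (-9)·14 - (-2)·6 = -126 - (-12) = -114
j: (-2)·7 - 8·14 = -14 - 112 = -126
k: 8·6 - (-9)·7 = 48 - (-63) = 111
n × s = (-114, -126, 111)
m · (n × s) = (-12)·(-114) + (-9)·(-126) + (-12)·111 = 1368 + 1134 - 1332 = 1170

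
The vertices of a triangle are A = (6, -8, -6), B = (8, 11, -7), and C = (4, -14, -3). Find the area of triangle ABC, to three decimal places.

28.692

AB = (2, 19, -1),  AC = (-2, -6, 3)
i: 19·3 - (-1)·(-6) = 57 - 6 = 51
j: (-1)·(-2) - 2·3 = 2 - 6 = -4
k: 2·(-6) - 19·(-2) = -12 - (-38) = 26
AB × AC = (51, -4, 26)
|AB × AC| = √3293 ≈ 57.3847
area = ½ · 57.3847 ≈ 28.692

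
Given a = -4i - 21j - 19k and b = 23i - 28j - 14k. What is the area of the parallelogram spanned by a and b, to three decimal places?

i: (-21)·(-14) - (-19)·(-28) = 294 - 532 = -238
j: (-19)·23 - (-4)·(-14) = -437 - 56 = -493
k: (-4)·(-28) - (-21)·23 = 112 - (-483) = 595
a × b = (-238, -493, 595)
|a × b| = √((-238)² + (-493)² + 595²) = √653718 ≈ 808.5283

808.528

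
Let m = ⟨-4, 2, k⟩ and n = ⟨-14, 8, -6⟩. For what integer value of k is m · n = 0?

12

m · n = (-4)·(-14) + 2·8 + k·(-6) = 72 - 6k
Set equal to 0: -6k = -72, so k = 12.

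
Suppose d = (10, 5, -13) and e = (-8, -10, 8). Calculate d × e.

(-90, 24, -60)

i: 5·8 - (-13)·(-10) = 40 - 130 = -90
j: (-13)·(-8) - 10·8 = 104 - 80 = 24
k: 10·(-10) - 5·(-8) = -100 - (-40) = -60
d × e = (-90, 24, -60)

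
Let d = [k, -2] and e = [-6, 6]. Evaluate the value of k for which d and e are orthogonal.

d · e = k·(-6) + (-2)·6 = -12 - 6k
Set equal to 0: -6k = 12, so k = -2.

-2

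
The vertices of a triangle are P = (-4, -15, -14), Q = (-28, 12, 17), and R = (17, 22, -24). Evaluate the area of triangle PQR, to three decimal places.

PQ = (-24, 27, 31),  PR = (21, 37, -10)
i: 27·(-10) - 31·37 = -270 - 1147 = -1417
j: 31·21 - (-24)·(-10) = 651 - 240 = 411
k: (-24)·37 - 27·21 = -888 - 567 = -1455
PQ × PR = (-1417, 411, -1455)
|PQ × PR| = √4293835 ≈ 2072.1571
area = ½ · 2072.1571 ≈ 1036.079

1036.079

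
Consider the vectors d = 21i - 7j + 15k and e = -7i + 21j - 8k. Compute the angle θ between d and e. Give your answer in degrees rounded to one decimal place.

d · e = 21·(-7) + (-7)·21 + 15·(-8) = -147 - 147 - 120 = -414
|d|² = 441 + 49 + 225 = 715,  |d| = √715 ≈ 26.739484
|e|² = 49 + 441 + 64 = 554,  |e| = √554 ≈ 23.537205
cos θ = -414 / (26.739484 · 23.537205) ≈ -0.65780
θ = arccos(-0.65780) ≈ 131.1°

131.1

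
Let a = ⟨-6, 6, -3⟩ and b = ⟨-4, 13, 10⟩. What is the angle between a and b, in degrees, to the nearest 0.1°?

61.7

a · b = (-6)·(-4) + 6·13 + (-3)·10 = 24 + 78 - 30 = 72
|a|² = 36 + 36 + 9 = 81,  |a| = √81 ≈ 9.000000
|b|² = 16 + 169 + 100 = 285,  |b| = √285 ≈ 16.881943
cos θ = 72 / (9.000000 · 16.881943) ≈ 0.47388
θ = arccos(0.47388) ≈ 61.7°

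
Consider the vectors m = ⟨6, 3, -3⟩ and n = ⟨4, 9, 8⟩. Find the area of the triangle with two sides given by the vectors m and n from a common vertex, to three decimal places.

i: 3·8 - (-3)·9 = 24 - (-27) = 51
j: (-3)·4 - 6·8 = -12 - 48 = -60
k: 6·9 - 3·4 = 54 - 12 = 42
m × n = (51, -60, 42)
|m × n| = √(51² + (-60)² + 42²) = √7965 ≈ 89.2468
area = ½ · 89.2468 ≈ 44.623

44.623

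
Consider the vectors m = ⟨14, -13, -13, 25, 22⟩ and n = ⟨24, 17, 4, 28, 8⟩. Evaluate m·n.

m · n = 14·24 + (-13)·17 + (-13)·4 + 25·28 + 22·8 = 336 - 221 - 52 + 700 + 176 = 939

939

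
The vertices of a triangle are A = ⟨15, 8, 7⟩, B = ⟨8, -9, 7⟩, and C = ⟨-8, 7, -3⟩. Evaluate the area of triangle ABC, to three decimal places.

AB = (-7, -17, 0),  AC = (-23, -1, -10)
i: (-17)·(-10) - 0·(-1) = 170 - 0 = 170
j: 0·(-23) - (-7)·(-10) = 0 - 70 = -70
k: (-7)·(-1) - (-17)·(-23) = 7 - 391 = -384
AB × AC = (170, -70, -384)
|AB × AC| = √181256 ≈ 425.7417
area = ½ · 425.7417 ≈ 212.871

212.871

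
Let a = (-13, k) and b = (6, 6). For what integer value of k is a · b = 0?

13

a · b = (-13)·6 + k·6 = -78 + 6k
Set equal to 0: 6k = 78, so k = 13.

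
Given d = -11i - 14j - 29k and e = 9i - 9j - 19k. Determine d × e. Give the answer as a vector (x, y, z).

(5, -470, 225)

i: (-14)·(-19) - (-29)·(-9) = 266 - 261 = 5
j: (-29)·9 - (-11)·(-19) = -261 - 209 = -470
k: (-11)·(-9) - (-14)·9 = 99 - (-126) = 225
d × e = (5, -470, 225)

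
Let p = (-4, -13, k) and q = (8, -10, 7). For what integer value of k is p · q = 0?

-14

p · q = (-4)·8 + (-13)·(-10) + k·7 = 98 + 7k
Set equal to 0: 7k = -98, so k = -14.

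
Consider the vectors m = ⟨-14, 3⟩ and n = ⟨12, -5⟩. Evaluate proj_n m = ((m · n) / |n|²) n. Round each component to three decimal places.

(-12.994, 5.414)

m · n = (-14)·12 + 3·(-5) = -168 - 15 = -183
|n|² = 144 + 25 = 169
proj_n m = (-183/169) · (12, -5) ≈ (-12.994, 5.414)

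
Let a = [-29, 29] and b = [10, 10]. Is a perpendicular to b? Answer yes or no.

a · b = (-29)·10 + 29·10 = -290 + 290 = 0
Zero, so the vectors are orthogonal.

yes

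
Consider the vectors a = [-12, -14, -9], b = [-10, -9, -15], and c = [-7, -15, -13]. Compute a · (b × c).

b × c:
i: (-9)·(-13) - (-15)·(-15) = 117 - 225 = -108
j: (-15)·(-7) - (-10)·(-13) = 105 - 130 = -25
k: (-10)·(-15) - (-9)·(-7) = 150 - 63 = 87
b × c = (-108, -25, 87)
a · (b × c) = (-12)·(-108) + (-14)·(-25) + (-9)·87 = 1296 + 350 - 783 = 863

863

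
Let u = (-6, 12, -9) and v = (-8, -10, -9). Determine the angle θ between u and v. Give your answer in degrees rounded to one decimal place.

u · v = (-6)·(-8) + 12·(-10) + (-9)·(-9) = 48 - 120 + 81 = 9
|u|² = 36 + 144 + 81 = 261,  |u| = √261 ≈ 16.155494
|v|² = 64 + 100 + 81 = 245,  |v| = √245 ≈ 15.652476
cos θ = 9 / (16.155494 · 15.652476) ≈ 0.03559
θ = arccos(0.03559) ≈ 88.0°

88.0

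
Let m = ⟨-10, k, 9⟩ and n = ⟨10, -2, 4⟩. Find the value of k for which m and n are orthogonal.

m · n = (-10)·10 + k·(-2) + 9·4 = -64 - 2k
Set equal to 0: -2k = 64, so k = -32.

-32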